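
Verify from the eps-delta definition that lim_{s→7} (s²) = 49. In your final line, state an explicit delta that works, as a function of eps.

delta = min(2, eps/16)

Fix eps > 0. We seek delta > 0 with 0 < |s − 7| < delta ⇒ |s² − 49| < eps.
Factor: s² − 49 = (s − 7)(s + 7), so |s² − 49| = |s − 7|·|s + 7|.
Impose delta ≤ 2 so that |s| < 9; then |s + 7| ≤ 16.
Hence |s² − 49| ≤ 16|s − 7|, which is < eps once |s − 7| < eps/16.
Take delta = min(2, eps/16). If 0 < |s − 7| < delta then both bounds hold and |s² − 49| ≤ 16|s − 7| < 16·(eps/16) = eps.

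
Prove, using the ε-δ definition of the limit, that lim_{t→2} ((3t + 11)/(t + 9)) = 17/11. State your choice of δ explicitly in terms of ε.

δ = min(11/2, (121/32)ε)

Let ε > 0. We want δ > 0 with 0 < |t − 2| < δ ⇒ |(3t + 11)/(t + 9) − (17/11)| < ε.
Combining over a common denominator, (3t + 11)/(t + 9) − (17/11) = [(3t + 11)·11 − 17·(t + 9)] / [11·(t + 9)] = 16(t − 2) / (11(t + 9)).
So |(3t + 11)/(t + 9) − (17/11)| = 16|t − 2| / (11·|t + 9|).
Restrict δ ≤ 11/2. Then |t − 2| < 11/2 gives |t + 9| = |(t − 2) + 11| ≥ 11 − 11/2 = 11/2.
Hence |(3t + 11)/(t + 9) − (17/11)| < 16|t − 2|/(11·(11/2)) = (32/121)|t − 2|, which is < ε once |t − 2| < (121/32)ε.
Take δ = min(11/2, (121/32)ε). Then 0 < |t − 2| < δ forces both bounds, so |(3t + 11)/(t + 9) − (17/11)| < ε.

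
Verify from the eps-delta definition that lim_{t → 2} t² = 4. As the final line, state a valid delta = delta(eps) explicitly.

Fix eps > 0. We seek delta > 0 with 0 < |t − 2| < delta ⇒ |t² − 4| < eps.
Factor: t² − 4 = (t − 2)(t + 2), so |t² − 4| = |t − 2|·|t + 2|.
Restrict delta ≤ 1. Then |t − 2| < 1 gives |t| < 3, so by the triangle inequality |t + 2| ≤ 3 + 2 = 5.
Hence |t² − 4| ≤ 5|t − 2|, which is < eps once |t − 2| < eps/5.
Take delta = min(1, eps/5). If 0 < |t − 2| < delta then both bounds hold and |t² − 4| ≤ 5|t − 2| < 5·(eps/5) = eps.

delta = min(1, eps/5)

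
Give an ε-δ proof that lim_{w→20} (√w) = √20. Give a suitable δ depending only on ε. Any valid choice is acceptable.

δ = min(20, √20·ε)

Let ε > 0. We want δ > 0 such that 0 < |w − 20| < δ implies |√w − √20| < ε.
Rationalise: √w − √20 = (w − 20)/(√w + √20), so |√w − √20| = |w − 20|/(√w + √20).
Restrict δ ≤ 20 so that |w − 20| < 20 forces w > 0, and then √w + √20 > √20.
Hence |√w − √20| < |w − 20|/√20, which is < ε once |w − 20| < √20·ε.
Take δ = min(20, √20·ε). If 0 < |w − 20| < δ then w > 0 and |√w − √20| < |w − 20|/√20 < ε.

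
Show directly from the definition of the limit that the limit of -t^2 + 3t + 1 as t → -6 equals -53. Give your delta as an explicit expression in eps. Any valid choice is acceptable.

delta = min(1, eps/16)

Let eps > 0. We want delta > 0 such that 0 < |t + 6| < delta implies |(-t^2 + 3t + 1) + 53| < eps.
(-t^2 + 3t + 1) + 53 = -t^2 + 3t + 54 = (t + 6)(-t + 9).
So |(-t^2 + 3t + 1) + 53| = |t + 6|·|-t + 9|.
Require delta ≤ 1. Then |t + 6| < 1 gives |t| < 7, and by the triangle inequality |-t + 9| ≤ 7 + 9 = 16.
Hence |(-t^2 + 3t + 1) + 53| ≤ 16|t + 6| < eps provided |t + 6| < eps/16.
Take delta = min(1, eps/16). Then 0 < |t + 6| < delta gives both |t + 6| < 1 and |t + 6| < eps/16, so |(-t^2 + 3t + 1) + 53| < eps.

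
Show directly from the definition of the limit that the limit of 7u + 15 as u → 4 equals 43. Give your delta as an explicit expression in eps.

delta = eps/7

Fix eps > 0. We need delta > 0 so that 0 < |u − 4| < delta implies |(7u + 15) − 43| < eps.
|(7u + 15) − 43| = |7u - 28| = 7|u − 4|.
So 7|u − 4| < eps exactly when |u − 4| < eps/7.
Take delta = eps/7. If 0 < |u − 4| < delta then |(7u + 15) − 43| = 7|u − 4| < 7·(eps/7) = eps.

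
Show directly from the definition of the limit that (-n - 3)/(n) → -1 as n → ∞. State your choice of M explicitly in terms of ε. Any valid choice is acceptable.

Let ε > 0. For n ≥ 1, |(-n - 3)/(n) + 1| = |-3|/((n)) = 3/((n)).
Since n ≥ n for n ≥ 1, this is ≤ 3/(n) = 3/n.
So |(-n - 3)/(n) + 1| < ε whenever n > 3/ε.
Take M = 3/ε. If n > M then |(-n - 3)/(n) + 1| ≤ 3/n < ε.

M = 3/ε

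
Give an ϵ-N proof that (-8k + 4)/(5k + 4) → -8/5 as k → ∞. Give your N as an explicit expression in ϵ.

Let ϵ > 0 be given. For k ≥ 1, |(-8k + 4)/(5k + 4) + 8/5| = |52|/(5(5k + 4)) = 52/(5(5k + 4)).
Since 5k + 4 ≥ 5k for k ≥ 1, this is ≤ 52/(5·5k) = (52/25)/k.
So |(-8k + 4)/(5k + 4) + 8/5| < ϵ whenever k > (52/25)/ϵ.
Take N = (52/25)/ϵ. If k > N then |(-8k + 4)/(5k + 4) + 8/5| ≤ (52/25)/k < ϵ.

N = (52/25)/ϵ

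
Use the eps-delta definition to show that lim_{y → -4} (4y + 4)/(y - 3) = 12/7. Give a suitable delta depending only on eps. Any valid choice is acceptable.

delta = min(7/2, (49/32)eps)

Let eps > 0. We want delta > 0 with 0 < |y + 4| < delta ⇒ |(4y + 4)/(y - 3) − (12/7)| < eps.
Combining over a common denominator, (4y + 4)/(y - 3) − (12/7) = [(4y + 4)·(-7) − (-12)·(y - 3)] / [(-7)·(y - 3)] = -16(y + 4) / ((-7)(y - 3)).
So |(4y + 4)/(y - 3) − (12/7)| = 16|y + 4| / (7·|y − 3|).
Require delta ≤ 7/2, so |y − 3| ≥ |-7| − |y + 4| > 7 − 7/2 = 7/2.
Hence |(4y + 4)/(y - 3) − (12/7)| < 16|y + 4|/(7·(7/2)) = (32/49)|y + 4|, which is < eps once |y + 4| < (49/32)eps.
Take delta = min(7/2, (49/32)eps). Then 0 < |y + 4| < delta forces both bounds, so |(4y + 4)/(y - 3) − (12/7)| < eps.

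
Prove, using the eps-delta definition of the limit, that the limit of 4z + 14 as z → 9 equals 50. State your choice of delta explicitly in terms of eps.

delta = eps/4

Suppose eps > 0. We need delta > 0 so that 0 < |z − 9| < delta implies |(4z + 14) − 50| < eps.
|(4z + 14) − 50| = |4z - 36| = 4|z − 9|.
So 4|z − 9| < eps exactly when |z − 9| < eps/4.
Take delta = eps/4. If 0 < |z − 9| < delta then |(4z + 14) − 50| = 4|z − 9| < 4·(eps/4) = eps.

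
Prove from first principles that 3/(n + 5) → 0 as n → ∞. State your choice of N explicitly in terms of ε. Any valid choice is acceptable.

Fix ε > 0. For n ≥ 1, |3/(n + 5) − 0| = 3/(n + 5) ≤ 3/n.
We need 3/n < ε, i.e. n > 3/ε.
Take N = 3/ε. If n > N then |3/(n + 5)| ≤ 3/n < ε.

N = 3/ε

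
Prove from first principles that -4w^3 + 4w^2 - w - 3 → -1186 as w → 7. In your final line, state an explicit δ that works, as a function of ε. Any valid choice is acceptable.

δ = min(1, ε/617)

Suppose ε > 0. We want δ > 0 such that 0 < |w − 7| < δ implies |(-4w^3 + 4w^2 - w - 3) + 1186| < ε.
(-4w^3 + 4w^2 - w - 3) + 1186 = -4w^3 + 4w^2 - w + 1183 = (w − 7)(-4w^2 - 24w - 169).
So |(-4w^3 + 4w^2 - w - 3) + 1186| = |w − 7|·|-4w^2 - 24w - 169|.
Require δ ≤ 1. Then |w − 7| < 1 gives |w| < 8, and by the triangle inequality |-4w^2 - 24w - 169| ≤ 4·8^2 + 24·8 + 169 = 617.
Hence |(-4w^3 + 4w^2 - w - 3) + 1186| ≤ 617|w − 7| < ε provided |w − 7| < ε/617.
Take δ = min(1, ε/617). Then 0 < |w − 7| < δ gives both |w − 7| < 1 and |w − 7| < ε/617, so |(-4w^3 + 4w^2 - w - 3) + 1186| < ε.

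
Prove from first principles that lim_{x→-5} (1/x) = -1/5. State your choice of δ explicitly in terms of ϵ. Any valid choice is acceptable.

Suppose ϵ > 0. We seek δ > 0 such that 0 < |x + 5| < δ implies |1/x + 1/5| < ϵ.
|1/x + 1/5| = |-5 − x|/(5·|x|) = |x + 5|/(5|x|).
Restrict δ ≤ 5/2. Then |x + 5| < 5/2 gives |x| > 5/2, so 5|x| > 25/2.
Then |1/x + 1/5| < |x + 5|/(25/2), which is < ϵ when |x + 5| < (25/2)ϵ.
Take δ = min(5/2, (25/2)ϵ). Then 0 < |x + 5| < δ gives both |x + 5| < 5/2 and |x + 5| < (25/2)ϵ, so |1/x + 1/5| < ϵ.

δ = min(5/2, (25/2)ϵ)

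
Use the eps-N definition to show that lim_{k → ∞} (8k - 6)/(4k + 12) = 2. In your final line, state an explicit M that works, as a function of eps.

Fix eps > 0. For k ≥ 1, |(8k - 6)/(4k + 12) − 2| = |-120|/(4(4k + 12)) = 120/(4(4k + 12)).
Since 4k + 12 ≥ 4k for k ≥ 1, this is ≤ 120/(4·4k) = (15/2)/k.
So |(8k - 6)/(4k + 12) − 2| < eps whenever k > (15/2)/eps.
Take M = (15/2)/eps. If k > M then |(8k - 6)/(4k + 12) − 2| ≤ (15/2)/k < eps.

M = (15/2)/eps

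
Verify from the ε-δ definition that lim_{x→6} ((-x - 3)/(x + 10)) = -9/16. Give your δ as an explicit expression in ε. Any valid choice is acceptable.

δ = min(8, (128/7)ε)

Suppose ε > 0. We want δ > 0 with 0 < |x − 6| < δ ⇒ |(-x - 3)/(x + 10) + 9/16| < ε.
Combining over a common denominator, (-x - 3)/(x + 10) + 9/16 = [(-x - 3)·16 − (-9)·(x + 10)] / [16·(x + 10)] = -7(x − 6) / (16(x + 10)).
So |(-x - 3)/(x + 10) + 9/16| = 7|x − 6| / (16·|x + 10|).
Require δ ≤ 8, so |x + 10| ≥ |16| − |x − 6| > 16 − 8 = 8.
Hence |(-x - 3)/(x + 10) + 9/16| < 7|x − 6|/(16·8) = (7/128)|x − 6|, which is < ε once |x − 6| < (128/7)ε.
Take δ = min(8, (128/7)ε). Then 0 < |x − 6| < δ forces both bounds, so |(-x - 3)/(x + 10) + 9/16| < ε.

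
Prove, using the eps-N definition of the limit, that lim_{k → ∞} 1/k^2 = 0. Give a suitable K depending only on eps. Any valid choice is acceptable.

Let eps > 0. For k ≥ 1, |1/k^2 − 0| = 1/k^2.
1/k^2 < eps ⇔ k^2 > 1/eps ⇔ k > (1/eps)^{1/2}.
Take K = (1/eps)^{1/2}. Then k > K implies 1/k^2 < eps.

K = (1/eps)^{1/2}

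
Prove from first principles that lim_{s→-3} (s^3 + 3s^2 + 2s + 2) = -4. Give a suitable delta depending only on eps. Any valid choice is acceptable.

Fix eps > 0. We want delta > 0 such that 0 < |s + 3| < delta implies |(s^3 + 3s^2 + 2s + 2) + 4| < eps.
(s^3 + 3s^2 + 2s + 2) + 4 = s^3 + 3s^2 + 2s + 6 = (s + 3)(s^2 + 2).
So |(s^3 + 3s^2 + 2s + 2) + 4| = |s + 3|·|s^2 + 2|.
Assume first that |s + 3| < 1, so |s| < 4. Then |s^2 + 2| ≤ 4^2 + 2 = 18.
Hence |(s^3 + 3s^2 + 2s + 2) + 4| ≤ 18|s + 3| < eps provided |s + 3| < eps/18.
Choosing delta = min(1, eps/18) ensures both conditions, hence |(s^3 + 3s^2 + 2s + 2) + 4| < eps.

delta = min(1, eps/18)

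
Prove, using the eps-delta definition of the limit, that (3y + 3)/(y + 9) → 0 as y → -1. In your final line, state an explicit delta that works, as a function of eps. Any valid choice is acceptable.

Suppose eps > 0. We want delta > 0 with 0 < |y + 1| < delta ⇒ |(3y + 3)/(y + 9) − 0| < eps.
Combining over a common denominator, (3y + 3)/(y + 9) − 0 = [(3y + 3)·8 − 0·(y + 9)] / [8·(y + 9)] = 24(y + 1) / (8(y + 9)).
So |(3y + 3)/(y + 9) − 0| = 24|y + 1| / (8·|y + 9|).
Require delta ≤ 4, so |y + 9| ≥ |8| − |y + 1| > 8 − 4 = 4.
Hence |(3y + 3)/(y + 9) − 0| < 24|y + 1|/(8·4) = (3/4)|y + 1|, which is < eps once |y + 1| < (4/3)eps.
Take delta = min(4, (4/3)eps). Then 0 < |y + 1| < delta forces both bounds, so |(3y + 3)/(y + 9) − 0| < eps.

delta = min(4, (4/3)eps)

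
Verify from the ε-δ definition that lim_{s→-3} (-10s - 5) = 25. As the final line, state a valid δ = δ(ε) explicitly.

Fix ε > 0. We need δ > 0 so that 0 < |s + 3| < δ implies |(-10s - 5) − 25| < ε.
Since (-10s - 5) − 25 = -10(s + 3), we have |(-10s - 5) − 25| = 10|s + 3|.
Thus it suffices that |s + 3| < ε/10.
Choosing δ = ε/10 gives |(-10s - 5) − 25| = 10|s + 3| < ε whenever |s + 3| < δ.

δ = ε/10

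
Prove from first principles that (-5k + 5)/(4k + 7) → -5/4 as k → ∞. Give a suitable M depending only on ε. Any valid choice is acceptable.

M = (55/16)/ε

Let ε > 0 be given. For k ≥ 1, |(-5k + 5)/(4k + 7) + 5/4| = |55|/(4(4k + 7)) = 55/(4(4k + 7)).
Since 4k + 7 ≥ 4k for k ≥ 1, this is ≤ 55/(4·4k) = (55/16)/k.
So |(-5k + 5)/(4k + 7) + 5/4| < ε whenever k > (55/16)/ε.
Take M = (55/16)/ε. If k > M then |(-5k + 5)/(4k + 7) + 5/4| ≤ (55/16)/k < ε.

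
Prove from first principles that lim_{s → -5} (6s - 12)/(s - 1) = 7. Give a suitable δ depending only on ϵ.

δ = min(3, 3ϵ)

Suppose ϵ > 0. We want δ > 0 with 0 < |s + 5| < δ ⇒ |(6s - 12)/(s - 1) − 7| < ϵ.
Combining over a common denominator, (6s - 12)/(s - 1) − 7 = [(6s - 12)·(-6) − (-42)·(s - 1)] / [(-6)·(s - 1)] = 6(s + 5) / ((-6)(s - 1)).
So |(6s - 12)/(s - 1) − 7| = 6|s + 5| / (6·|s − 1|).
Require δ ≤ 3, so |s − 1| ≥ |-6| − |s + 5| > 6 − 3 = 3.
Hence |(6s - 12)/(s - 1) − 7| < 6|s + 5|/(6·3) = (1/3)|s + 5|, which is < ϵ once |s + 5| < 3ϵ.
Take δ = min(3, 3ϵ). Then 0 < |s + 5| < δ forces both bounds, so |(6s - 12)/(s - 1) − 7| < ϵ.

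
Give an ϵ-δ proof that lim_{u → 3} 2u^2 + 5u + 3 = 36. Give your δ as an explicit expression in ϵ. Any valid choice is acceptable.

δ = min(2, ϵ/21)

Let ϵ > 0 be given. We want δ > 0 such that 0 < |u − 3| < δ implies |(2u^2 + 5u + 3) − 36| < ϵ.
(2u^2 + 5u + 3) − 36 = 2u^2 + 5u - 33 = (u − 3)(2u + 11).
So |(2u^2 + 5u + 3) − 36| = |u − 3|·|2u + 11|.
Require δ ≤ 2. Then |u − 3| < 2 gives |u| < 5, and by the triangle inequality |2u + 11| ≤ 2·5 + 11 = 21.
Hence |(2u^2 + 5u + 3) − 36| ≤ 21|u − 3| < ϵ provided |u − 3| < ϵ/21.
Choosing δ = min(2, ϵ/21) ensures both conditions, hence |(2u^2 + 5u + 3) − 36| < ϵ.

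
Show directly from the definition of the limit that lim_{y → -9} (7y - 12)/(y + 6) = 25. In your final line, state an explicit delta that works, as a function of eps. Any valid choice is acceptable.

delta = min(3/2, (1/12)eps)

Fix eps > 0. We want delta > 0 with 0 < |y + 9| < delta ⇒ |(7y - 12)/(y + 6) − 25| < eps.
Combining over a common denominator, (7y - 12)/(y + 6) − 25 = [(7y - 12)·(-3) − (-75)·(y + 6)] / [(-3)·(y + 6)] = 54(y + 9) / ((-3)(y + 6)).
So |(7y - 12)/(y + 6) − 25| = 54|y + 9| / (3·|y + 6|).
Require delta ≤ 3/2, so |y + 6| ≥ |-3| − |y + 9| > 3 − 3/2 = 3/2.
Hence |(7y - 12)/(y + 6) − 25| < 54|y + 9|/(3·(3/2)) = 12|y + 9|, which is < eps once |y + 9| < (1/12)eps.
Take delta = min(3/2, (1/12)eps). Then 0 < |y + 9| < delta forces both bounds, so |(7y - 12)/(y + 6) − 25| < eps.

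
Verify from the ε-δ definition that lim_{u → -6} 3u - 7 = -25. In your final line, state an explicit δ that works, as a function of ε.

δ = ε/3

Let ε > 0. We need δ > 0 so that 0 < |u + 6| < δ implies |(3u - 7) + 25| < ε.
|(3u - 7) + 25| = |3u + 18| = 3|u + 6|.
So 3|u + 6| < ε exactly when |u + 6| < ε/3.
Take δ = ε/3. If 0 < |u + 6| < δ then |(3u - 7) + 25| = 3|u + 6| < 3·(ε/3) = ε.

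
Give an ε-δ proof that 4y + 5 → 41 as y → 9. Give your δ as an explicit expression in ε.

δ = ε/4

Let ε > 0 be given. We need δ > 0 so that 0 < |y − 9| < δ implies |(4y + 5) − 41| < ε.
|(4y + 5) − 41| = |4y - 36| = 4|y − 9|.
So 4|y − 9| < ε exactly when |y − 9| < ε/4.
Choosing δ = ε/4 gives |(4y + 5) − 41| = 4|y − 9| < ε whenever |y − 9| < δ.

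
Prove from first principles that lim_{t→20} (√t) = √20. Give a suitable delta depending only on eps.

delta = min(20, √20·eps)

Let eps > 0. We want delta > 0 such that 0 < |t − 20| < delta implies |√t − √20| < eps.
Rationalise: √t − √20 = (t − 20)/(√t + √20), so |√t − √20| = |t − 20|/(√t + √20).
Restrict delta ≤ 20 so that |t − 20| < 20 forces t > 0, and then √t + √20 > √20.
Hence |√t − √20| < |t − 20|/√20, which is < eps once |t − 20| < √20·eps.
Take delta = min(20, √20·eps). If 0 < |t − 20| < delta then t > 0 and |√t − √20| < |t − 20|/√20 < eps.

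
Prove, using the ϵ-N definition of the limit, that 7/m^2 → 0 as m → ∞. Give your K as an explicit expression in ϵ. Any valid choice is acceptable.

K = (7/ϵ)^{1/2}

Suppose ϵ > 0. For m ≥ 1, |7/m^2 − 0| = 7/m^2.
7/m^2 < ϵ ⇔ m^2 > 7/ϵ ⇔ m > (7/ϵ)^{1/2}.
Take K = (7/ϵ)^{1/2}. Then m > K implies 7/m^2 < ϵ.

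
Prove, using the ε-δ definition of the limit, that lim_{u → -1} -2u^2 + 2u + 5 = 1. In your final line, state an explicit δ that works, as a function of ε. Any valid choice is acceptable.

Suppose ε > 0. We want δ > 0 such that 0 < |u + 1| < δ implies |(-2u^2 + 2u + 5) − 1| < ε.
(-2u^2 + 2u + 5) − 1 = -2u^2 + 2u + 4 = (u + 1)(-2u + 4).
So |(-2u^2 + 2u + 5) − 1| = |u + 1|·|-2u + 4|.
Require δ ≤ 1. Then |u + 1| < 1 gives |u| < 2, and by the triangle inequality |-2u + 4| ≤ 2·2 + 4 = 8.
Hence |(-2u^2 + 2u + 5) − 1| ≤ 8|u + 1| < ε provided |u + 1| < ε/8.
Choosing δ = min(1, ε/8) ensures both conditions, hence |(-2u^2 + 2u + 5) − 1| < ε.

δ = min(1, ε/8)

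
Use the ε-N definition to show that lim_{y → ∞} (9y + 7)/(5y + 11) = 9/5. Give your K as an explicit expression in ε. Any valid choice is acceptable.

Suppose ε > 0. We seek K > 0 such that y > K implies |(9y + 7)/(5y + 11) − (9/5)| < ε.
(9y + 7)/(5y + 11) − (9/5) = (5(9y + 7) − 9(5y + 11)) / (5(5y + 11)) = -64/(5(5y + 11)).
For y > 0 we have 5y + 11 > 5y, so |(9y + 7)/(5y + 11) − (9/5)| = 64/(5(5y + 11)) < 64/(5·5y) = (64/25)/y.
Thus |(9y + 7)/(5y + 11) − (9/5)| < ε whenever y > (64/25)/ε.
Take K = (64/25)/ε. If y > K then |(9y + 7)/(5y + 11) − (9/5)| < (64/25)/y < ε.

K = (64/25)/ε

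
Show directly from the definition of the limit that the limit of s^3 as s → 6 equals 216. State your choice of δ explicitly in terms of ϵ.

δ = min(2, ϵ/148)

Fix ϵ > 0. We seek δ > 0 with 0 < |s − 6| < δ ⇒ |s^3 − 216| < ϵ.
Factor: s^3 − 216 = (s − 6)(s^2 + 6s + 36), so |s^3 − 216| = |s − 6|·|s^2 + 6s + 36|.
Impose δ ≤ 2 so that |s| < 8; then |s^2 + 6s + 36| ≤ 148.
Hence |s^3 − 216| ≤ 148|s − 6|, which is < ϵ once |s − 6| < ϵ/148.
Take δ = min(2, ϵ/148). If 0 < |s − 6| < δ then both bounds hold and |s^3 − 216| ≤ 148|s − 6| < 148·(ϵ/148) = ϵ.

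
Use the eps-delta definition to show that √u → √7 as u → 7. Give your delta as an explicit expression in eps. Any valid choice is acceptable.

delta = min(7, √7·eps)

Let eps > 0. We want delta > 0 such that 0 < |u − 7| < delta implies |√u − √7| < eps.
Multiplying by the conjugate, |√u − √7| = |u − 7|/(√u + √7).
Restrict delta ≤ 7 so that |u − 7| < 7 forces u > 0, and then √u + √7 > √7.
Hence |√u − √7| < |u − 7|/√7, which is < eps once |u − 7| < √7·eps.
Take delta = min(7, √7·eps). If 0 < |u − 7| < delta then u > 0 and |√u − √7| < |u − 7|/√7 < eps.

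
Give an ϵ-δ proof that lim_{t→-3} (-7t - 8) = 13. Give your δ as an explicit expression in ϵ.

Suppose ϵ > 0. We need δ > 0 so that 0 < |t + 3| < δ implies |(-7t - 8) − 13| < ϵ.
|(-7t - 8) − 13| = |-7t - 21| = 7|t + 3|.
So 7|t + 3| < ϵ exactly when |t + 3| < ϵ/7.
Choosing δ = ϵ/7 gives |(-7t - 8) − 13| = 7|t + 3| < ϵ whenever |t + 3| < δ.

δ = ϵ/7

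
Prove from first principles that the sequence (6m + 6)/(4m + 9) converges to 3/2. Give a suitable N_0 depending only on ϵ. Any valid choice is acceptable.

Let ϵ > 0 be given. For m ≥ 1, |(6m + 6)/(4m + 9) − (3/2)| = |-30|/(4(4m + 9)) = 30/(4(4m + 9)).
Since 4m + 9 ≥ 4m for m ≥ 1, this is ≤ 30/(4·4m) = (15/8)/m.
So |(6m + 6)/(4m + 9) − (3/2)| < ϵ whenever m > (15/8)/ϵ.
Take N_0 = (15/8)/ϵ. If m > N_0 then |(6m + 6)/(4m + 9) − (3/2)| ≤ (15/8)/m < ϵ.

N_0 = (15/8)/ϵ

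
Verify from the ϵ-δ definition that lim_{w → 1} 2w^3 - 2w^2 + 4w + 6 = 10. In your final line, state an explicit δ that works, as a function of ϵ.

Let ϵ > 0. We want δ > 0 such that 0 < |w − 1| < δ implies |(2w^3 - 2w^2 + 4w + 6) − 10| < ϵ.
(2w^3 - 2w^2 + 4w + 6) − 10 = 2w^3 - 2w^2 + 4w - 4 = (w − 1)(2w^2 + 4).
So |(2w^3 - 2w^2 + 4w + 6) − 10| = |w − 1|·|2w^2 + 4|.
Require δ ≤ 1. Then |w − 1| < 1 gives |w| < 2, and by the triangle inequality |2w^2 + 4| ≤ 2·2^2 + 4 = 12.
Hence |(2w^3 - 2w^2 + 4w + 6) − 10| ≤ 12|w − 1| < ϵ provided |w − 1| < ϵ/12.
Choosing δ = min(1, ϵ/12) ensures both conditions, hence |(2w^3 - 2w^2 + 4w + 6) − 10| < ϵ.

δ = min(1, ϵ/12)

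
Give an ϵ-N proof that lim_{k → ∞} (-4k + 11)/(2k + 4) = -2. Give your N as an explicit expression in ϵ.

N = (19/2)/ϵ

Suppose ϵ > 0. For k ≥ 1, |(-4k + 11)/(2k + 4) + 2| = |38|/(2(2k + 4)) = 38/(2(2k + 4)).
Since 2k + 4 ≥ 2k for k ≥ 1, this is ≤ 38/(2·2k) = (19/2)/k.
So |(-4k + 11)/(2k + 4) + 2| < ϵ whenever k > (19/2)/ϵ.
Take N = (19/2)/ϵ. If k > N then |(-4k + 11)/(2k + 4) + 2| ≤ (19/2)/k < ϵ.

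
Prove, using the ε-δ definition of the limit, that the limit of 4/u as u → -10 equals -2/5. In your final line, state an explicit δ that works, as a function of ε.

δ = min(5, (25/2)ε)

Let ε > 0. We seek δ > 0 such that 0 < |u + 10| < δ implies |4/u + 2/5| < ε.
|4/u + 2/5| = 4·|-10 − u|/(10·|u|) = 4|u + 10|/(10|u|).
Restrict δ ≤ 5. Then |u + 10| < 5 gives |u| > 5, so 10|u| > 50.
Then |4/u + 2/5| < 4|u + 10|/50, which is < ε when |u + 10| < (25/2)ε.
Take δ = min(5, (25/2)ε). Then 0 < |u + 10| < δ gives both |u + 10| < 5 and |u + 10| < (25/2)ε, so |4/u + 2/5| < ε.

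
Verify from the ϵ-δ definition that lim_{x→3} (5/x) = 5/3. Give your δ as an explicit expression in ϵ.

δ = min(3/2, (9/10)ϵ)

Let ϵ > 0. We seek δ > 0 such that 0 < |x − 3| < δ implies |5/x − (5/3)| < ϵ.
|5/x − (5/3)| = 5·|3 − x|/(3·|x|) = 5|x − 3|/(3|x|).
Require δ ≤ 3/2 so that |x| > 3 − 3/2 = 3/2, hence 3|x| > 9/2.
Then |5/x − (5/3)| < 5|x − 3|/(9/2), which is < ϵ when |x − 3| < (9/10)ϵ.
Take δ = min(3/2, (9/10)ϵ). Then 0 < |x − 3| < δ gives both |x − 3| < 3/2 and |x − 3| < (9/10)ϵ, so |5/x − (5/3)| < ϵ.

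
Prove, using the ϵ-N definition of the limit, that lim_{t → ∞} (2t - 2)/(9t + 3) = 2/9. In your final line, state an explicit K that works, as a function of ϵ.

K = (8/27)/ϵ

Suppose ϵ > 0. We seek K > 0 such that t > K implies |(2t - 2)/(9t + 3) − (2/9)| < ϵ.
(2t - 2)/(9t + 3) − (2/9) = (9(2t - 2) − 2(9t + 3)) / (9(9t + 3)) = -24/(9(9t + 3)).
For t > 0 we have 9t + 3 > 9t, so |(2t - 2)/(9t + 3) − (2/9)| = 24/(9(9t + 3)) < 24/(9·9t) = (8/27)/t.
Thus |(2t - 2)/(9t + 3) − (2/9)| < ϵ whenever t > (8/27)/ϵ.
Take K = (8/27)/ϵ. If t > K then |(2t - 2)/(9t + 3) − (2/9)| < (8/27)/t < ϵ.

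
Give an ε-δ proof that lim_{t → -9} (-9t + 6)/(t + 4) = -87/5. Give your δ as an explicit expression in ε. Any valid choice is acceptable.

δ = min(5/2, (25/84)ε)

Let ε > 0 be given. We want δ > 0 with 0 < |t + 9| < δ ⇒ |(-9t + 6)/(t + 4) + 87/5| < ε.
Combining over a common denominator, (-9t + 6)/(t + 4) + 87/5 = [(-9t + 6)·(-5) − 87·(t + 4)] / [(-5)·(t + 4)] = -42(t + 9) / ((-5)(t + 4)).
So |(-9t + 6)/(t + 4) + 87/5| = 42|t + 9| / (5·|t + 4|).
Require δ ≤ 5/2, so |t + 4| ≥ |-5| − |t + 9| > 5 − 5/2 = 5/2.
Hence |(-9t + 6)/(t + 4) + 87/5| < 42|t + 9|/(5·(5/2)) = (84/25)|t + 9|, which is < ε once |t + 9| < (25/84)ε.
Take δ = min(5/2, (25/84)ε). Then 0 < |t + 9| < δ forces both bounds, so |(-9t + 6)/(t + 4) + 87/5| < ε.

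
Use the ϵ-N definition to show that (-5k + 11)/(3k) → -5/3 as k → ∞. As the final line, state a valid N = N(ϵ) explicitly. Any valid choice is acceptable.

Let ϵ > 0 be given. For k ≥ 1, |(-5k + 11)/(3k) + 5/3| = |33|/(3(3k)) = 33/(3(3k)).
Since 3k ≥ 3k for k ≥ 1, this is ≤ 33/(3·3k) = (11/3)/k.
So |(-5k + 11)/(3k) + 5/3| < ϵ whenever k > (11/3)/ϵ.
Take N = (11/3)/ϵ. If k > N then |(-5k + 11)/(3k) + 5/3| ≤ (11/3)/k < ϵ.

N = (11/3)/ϵ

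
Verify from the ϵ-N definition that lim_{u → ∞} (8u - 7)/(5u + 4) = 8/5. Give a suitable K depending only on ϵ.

K = (67/25)/ϵ

Fix ϵ > 0. We seek K > 0 such that u > K implies |(8u - 7)/(5u + 4) − (8/5)| < ϵ.
(8u - 7)/(5u + 4) − (8/5) = (5(8u - 7) − 8(5u + 4)) / (5(5u + 4)) = -67/(5(5u + 4)).
For u > 0 we have 5u + 4 > 5u, so |(8u - 7)/(5u + 4) − (8/5)| = 67/(5(5u + 4)) < 67/(5·5u) = (67/25)/u.
Thus |(8u - 7)/(5u + 4) − (8/5)| < ϵ whenever u > (67/25)/ϵ.
Take K = (67/25)/ϵ. If u > K then |(8u - 7)/(5u + 4) − (8/5)| < (67/25)/u < ϵ.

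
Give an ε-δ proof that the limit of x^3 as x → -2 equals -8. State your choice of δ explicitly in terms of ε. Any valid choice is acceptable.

Let ε > 0. We seek δ > 0 with 0 < |x + 2| < δ ⇒ |x^3 + 8| < ε.
Factor: x^3 + 8 = (x + 2)(x^2 - 2x + 4), so |x^3 + 8| = |x + 2|·|x^2 - 2x + 4|.
Restrict δ ≤ 1. Then |x + 2| < 1 gives |x| < 3, so by the triangle inequality |x^2 - 2x + 4| ≤ 3^2 + 2·3 + 4 = 19.
Hence |x^3 + 8| ≤ 19|x + 2|, which is < ε once |x + 2| < ε/19.
Take δ = min(1, ε/19). If 0 < |x + 2| < δ then both bounds hold and |x^3 + 8| ≤ 19|x + 2| < 19·(ε/19) = ε.

δ = min(1, ε/19)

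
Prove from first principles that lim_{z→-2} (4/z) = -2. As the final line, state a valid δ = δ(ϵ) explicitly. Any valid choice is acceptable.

δ = min(1, (1/2)ϵ)

Fix ϵ > 0. We seek δ > 0 such that 0 < |z + 2| < δ implies |4/z + 2| < ϵ.
|4/z + 2| = 4·|-2 − z|/(2·|z|) = 4|z + 2|/(2|z|).
Restrict δ ≤ 1. Then |z + 2| < 1 gives |z| > 1, so 2|z| > 2.
Then |4/z + 2| < 4|z + 2|/2, which is < ϵ when |z + 2| < (1/2)ϵ.
Take δ = min(1, (1/2)ϵ). Then 0 < |z + 2| < δ gives both |z + 2| < 1 and |z + 2| < (1/2)ϵ, so |4/z + 2| < ϵ.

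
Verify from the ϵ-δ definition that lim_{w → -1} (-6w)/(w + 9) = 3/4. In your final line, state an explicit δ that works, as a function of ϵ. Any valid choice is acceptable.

Let ϵ > 0 be given. We want δ > 0 with 0 < |w + 1| < δ ⇒ |(-6w)/(w + 9) − (3/4)| < ϵ.
Combining over a common denominator, (-6w)/(w + 9) − (3/4) = [(-6w)·8 − 6·(w + 9)] / [8·(w + 9)] = -54(w + 1) / (8(w + 9)).
So |(-6w)/(w + 9) − (3/4)| = 54|w + 1| / (8·|w + 9|).
Require δ ≤ 4, so |w + 9| ≥ |8| − |w + 1| > 8 − 4 = 4.
Hence |(-6w)/(w + 9) − (3/4)| < 54|w + 1|/(8·4) = (27/16)|w + 1|, which is < ϵ once |w + 1| < (16/27)ϵ.
Take δ = min(4, (16/27)ϵ). Then 0 < |w + 1| < δ forces both bounds, so |(-6w)/(w + 9) − (3/4)| < ϵ.

δ = min(4, (16/27)ϵ)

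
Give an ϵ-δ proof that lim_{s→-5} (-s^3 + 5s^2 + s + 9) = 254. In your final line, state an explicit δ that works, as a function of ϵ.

Fix ϵ > 0. We want δ > 0 such that 0 < |s + 5| < δ implies |(-s^3 + 5s^2 + s + 9) − 254| < ϵ.
(-s^3 + 5s^2 + s + 9) − 254 = -s^3 + 5s^2 + s - 245 = (s + 5)(-s^2 + 10s - 49).
So |(-s^3 + 5s^2 + s + 9) − 254| = |s + 5|·|-s^2 + 10s - 49|.
Require δ ≤ 1. Then |s + 5| < 1 gives |s| < 6, and by the triangle inequality |-s^2 + 10s - 49| ≤ 6^2 + 10·6 + 49 = 145.
Hence |(-s^3 + 5s^2 + s + 9) − 254| ≤ 145|s + 5| < ϵ provided |s + 5| < ϵ/145.
Take δ = min(1, ϵ/145). Then 0 < |s + 5| < δ gives both |s + 5| < 1 and |s + 5| < ϵ/145, so |(-s^3 + 5s^2 + s + 9) − 254| < ϵ.

δ = min(1, ϵ/145)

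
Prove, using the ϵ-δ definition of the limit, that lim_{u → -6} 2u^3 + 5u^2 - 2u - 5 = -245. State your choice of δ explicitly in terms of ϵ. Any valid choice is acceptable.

δ = min(2, ϵ/224)

Let ϵ > 0. We want δ > 0 such that 0 < |u + 6| < δ implies |(2u^3 + 5u^2 - 2u - 5) + 245| < ϵ.
(2u^3 + 5u^2 - 2u - 5) + 245 = 2u^3 + 5u^2 - 2u + 240 = (u + 6)(2u^2 - 7u + 40).
So |(2u^3 + 5u^2 - 2u - 5) + 245| = |u + 6|·|2u^2 - 7u + 40|.
Assume first that |u + 6| < 2, so |u| < 8. Then |2u^2 - 7u + 40| ≤ 2·8^2 + 7·8 + 40 = 224.
Hence |(2u^3 + 5u^2 - 2u - 5) + 245| ≤ 224|u + 6| < ϵ provided |u + 6| < ϵ/224.
Take δ = min(2, ϵ/224). Then 0 < |u + 6| < δ gives both |u + 6| < 2 and |u + 6| < ϵ/224, so |(2u^3 + 5u^2 - 2u - 5) + 245| < ϵ.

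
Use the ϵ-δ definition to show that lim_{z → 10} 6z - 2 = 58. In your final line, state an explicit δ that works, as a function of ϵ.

Fix ϵ > 0. We need δ > 0 so that 0 < |z − 10| < δ implies |(6z - 2) − 58| < ϵ.
Since (6z - 2) − 58 = 6(z − 10), we have |(6z - 2) − 58| = 6|z − 10|.
Thus it suffices that |z − 10| < ϵ/6.
Choosing δ = ϵ/6 gives |(6z - 2) − 58| = 6|z − 10| < ϵ whenever |z − 10| < δ.

δ = ϵ/6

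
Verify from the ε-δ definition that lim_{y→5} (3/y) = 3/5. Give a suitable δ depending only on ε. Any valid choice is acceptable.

Let ε > 0 be given. We seek δ > 0 such that 0 < |y − 5| < δ implies |3/y − (3/5)| < ε.
|3/y − (3/5)| = 3·|5 − y|/(5·|y|) = 3|y − 5|/(5|y|).
Require δ ≤ 5/2 so that |y| > 5 − 5/2 = 5/2, hence 5|y| > 25/2.
Then |3/y − (3/5)| < 3|y − 5|/(25/2), which is < ε when |y − 5| < (25/6)ε.
Take δ = min(5/2, (25/6)ε). Then 0 < |y − 5| < δ gives both |y − 5| < 5/2 and |y − 5| < (25/6)ε, so |3/y − (3/5)| < ε.

δ = min(5/2, (25/6)ε)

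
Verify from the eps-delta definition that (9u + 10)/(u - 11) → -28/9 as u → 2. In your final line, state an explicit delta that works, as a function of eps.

delta = min(9/2, (81/218)eps)

Suppose eps > 0. We want delta > 0 with 0 < |u − 2| < delta ⇒ |(9u + 10)/(u - 11) + 28/9| < eps.
Combining over a common denominator, (9u + 10)/(u - 11) + 28/9 = [(9u + 10)·(-9) − 28·(u - 11)] / [(-9)·(u - 11)] = -109(u − 2) / ((-9)(u - 11)).
So |(9u + 10)/(u - 11) + 28/9| = 109|u − 2| / (9·|u − 11|).
Restrict delta ≤ 9/2. Then |u − 2| < 9/2 gives |u − 11| = |(u − 2) + (-9)| ≥ 9 − 9/2 = 9/2.
Hence |(9u + 10)/(u - 11) + 28/9| < 109|u − 2|/(9·(9/2)) = (218/81)|u − 2|, which is < eps once |u − 2| < (81/218)eps.
Take delta = min(9/2, (81/218)eps). Then 0 < |u − 2| < delta forces both bounds, so |(9u + 10)/(u - 11) + 28/9| < eps.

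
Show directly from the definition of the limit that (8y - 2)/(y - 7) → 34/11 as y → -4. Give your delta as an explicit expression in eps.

delta = min(11/2, (121/108)eps)

Let eps > 0 be given. We want delta > 0 with 0 < |y + 4| < delta ⇒ |(8y - 2)/(y - 7) − (34/11)| < eps.
Combining over a common denominator, (8y - 2)/(y - 7) − (34/11) = [(8y - 2)·(-11) − (-34)·(y - 7)] / [(-11)·(y - 7)] = -54(y + 4) / ((-11)(y - 7)).
So |(8y - 2)/(y - 7) − (34/11)| = 54|y + 4| / (11·|y − 7|).
Restrict delta ≤ 11/2. Then |y + 4| < 11/2 gives |y − 7| = |(y + 4) + (-11)| ≥ 11 − 11/2 = 11/2.
Hence |(8y - 2)/(y - 7) − (34/11)| < 54|y + 4|/(11·(11/2)) = (108/121)|y + 4|, which is < eps once |y + 4| < (121/108)eps.
Take delta = min(11/2, (121/108)eps). Then 0 < |y + 4| < delta forces both bounds, so |(8y - 2)/(y - 7) − (34/11)| < eps.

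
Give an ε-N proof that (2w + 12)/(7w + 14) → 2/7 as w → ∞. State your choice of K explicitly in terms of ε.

K = (8/7)/ε

Let ε > 0 be given. We seek K > 0 such that w > K implies |(2w + 12)/(7w + 14) − (2/7)| < ε.
(2w + 12)/(7w + 14) − (2/7) = (7(2w + 12) − 2(7w + 14)) / (7(7w + 14)) = 56/(7(7w + 14)).
For w > 0 we have 7w + 14 > 7w, so |(2w + 12)/(7w + 14) − (2/7)| = 56/(7(7w + 14)) < 56/(7·7w) = (8/7)/w.
Thus |(2w + 12)/(7w + 14) − (2/7)| < ε whenever w > (8/7)/ε.
Take K = (8/7)/ε. If w > K then |(2w + 12)/(7w + 14) − (2/7)| < (8/7)/w < ε.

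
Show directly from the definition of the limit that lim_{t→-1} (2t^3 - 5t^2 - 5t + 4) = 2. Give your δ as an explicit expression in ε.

Let ε > 0 be given. We want δ > 0 such that 0 < |t + 1| < δ implies |(2t^3 - 5t^2 - 5t + 4) − 2| < ε.
(2t^3 - 5t^2 - 5t + 4) − 2 = 2t^3 - 5t^2 - 5t + 2 = (t + 1)(2t^2 - 7t + 2).
So |(2t^3 - 5t^2 - 5t + 4) − 2| = |t + 1|·|2t^2 - 7t + 2|.
Require δ ≤ 2. Then |t + 1| < 2 gives |t| < 3, and by the triangle inequality |2t^2 - 7t + 2| ≤ 2·3^2 + 7·3 + 2 = 41.
Hence |(2t^3 - 5t^2 - 5t + 4) − 2| ≤ 41|t + 1| < ε provided |t + 1| < ε/41.
Choosing δ = min(2, ε/41) ensures both conditions, hence |(2t^3 - 5t^2 - 5t + 4) − 2| < ε.

δ = min(2, ε/41)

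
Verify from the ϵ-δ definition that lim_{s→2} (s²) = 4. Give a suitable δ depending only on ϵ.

δ = min(1, ϵ/5)

Suppose ϵ > 0. We seek δ > 0 with 0 < |s − 2| < δ ⇒ |s² − 4| < ϵ.
Factor: s² − 4 = (s − 2)(s + 2), so |s² − 4| = |s − 2|·|s + 2|.
Restrict δ ≤ 1. Then |s − 2| < 1 gives |s| < 3, so by the triangle inequality |s + 2| ≤ 3 + 2 = 5.
Hence |s² − 4| ≤ 5|s − 2|, which is < ϵ once |s − 2| < ϵ/5.
Take δ = min(1, ϵ/5). If 0 < |s − 2| < δ then both bounds hold and |s² − 4| ≤ 5|s − 2| < 5·(ϵ/5) = ϵ.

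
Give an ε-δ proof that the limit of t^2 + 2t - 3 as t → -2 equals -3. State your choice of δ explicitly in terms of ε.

Suppose ε > 0. We want δ > 0 such that 0 < |t + 2| < δ implies |(t^2 + 2t - 3) + 3| < ε.
(t^2 + 2t - 3) + 3 = t^2 + 2t = (t + 2)(t).
So |(t^2 + 2t - 3) + 3| = |t + 2|·|t|.
Require δ ≤ 1. Then |t + 2| < 1 gives |t| < 3, and by the triangle inequality |t| ≤ 3 = 3.
Hence |(t^2 + 2t - 3) + 3| ≤ 3|t + 2| < ε provided |t + 2| < ε/3.
Take δ = min(1, ε/3). Then 0 < |t + 2| < δ gives both |t + 2| < 1 and |t + 2| < ε/3, so |(t^2 + 2t - 3) + 3| < ε.

δ = min(1, ε/3)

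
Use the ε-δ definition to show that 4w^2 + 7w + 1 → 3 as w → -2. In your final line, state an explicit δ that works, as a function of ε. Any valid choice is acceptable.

Let ε > 0 be given. We want δ > 0 such that 0 < |w + 2| < δ implies |(4w^2 + 7w + 1) − 3| < ε.
(4w^2 + 7w + 1) − 3 = 4w^2 + 7w - 2 = (w + 2)(4w - 1).
So |(4w^2 + 7w + 1) − 3| = |w + 2|·|4w - 1|.
Require δ ≤ 1. Then |w + 2| < 1 gives |w| < 3, and by the triangle inequality |4w - 1| ≤ 4·3 + 1 = 13.
Hence |(4w^2 + 7w + 1) − 3| ≤ 13|w + 2| < ε provided |w + 2| < ε/13.
Choosing δ = min(1, ε/13) ensures both conditions, hence |(4w^2 + 7w + 1) − 3| < ε.

δ = min(1, ε/13)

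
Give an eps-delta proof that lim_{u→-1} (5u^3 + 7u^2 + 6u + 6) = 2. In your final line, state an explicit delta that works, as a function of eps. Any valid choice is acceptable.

Let eps > 0 be given. We want delta > 0 such that 0 < |u + 1| < delta implies |(5u^3 + 7u^2 + 6u + 6) − 2| < eps.
(5u^3 + 7u^2 + 6u + 6) − 2 = 5u^3 + 7u^2 + 6u + 4 = (u + 1)(5u^2 + 2u + 4).
So |(5u^3 + 7u^2 + 6u + 6) − 2| = |u + 1|·|5u^2 + 2u + 4|.
Assume first that |u + 1| < 1, so |u| < 2. Then |5u^2 + 2u + 4| ≤ 5·2^2 + 2·2 + 4 = 28.
Hence |(5u^3 + 7u^2 + 6u + 6) − 2| ≤ 28|u + 1| < eps provided |u + 1| < eps/28.
Choosing delta = min(1, eps/28) ensures both conditions, hence |(5u^3 + 7u^2 + 6u + 6) − 2| < eps.

delta = min(1, eps/28)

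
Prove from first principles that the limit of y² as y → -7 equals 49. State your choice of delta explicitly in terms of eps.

Let eps > 0 be given. We seek delta > 0 with 0 < |y + 7| < delta ⇒ |y² − 49| < eps.
Factor: y² − 49 = (y + 7)(y - 7), so |y² − 49| = |y + 7|·|y - 7|.
Impose delta ≤ 2 so that |y| < 9; then |y - 7| ≤ 16.
Hence |y² − 49| ≤ 16|y + 7|, which is < eps once |y + 7| < eps/16.
Take delta = min(2, eps/16). If 0 < |y + 7| < delta then both bounds hold and |y² − 49| ≤ 16|y + 7| < 16·(eps/16) = eps.

delta = min(2, eps/16)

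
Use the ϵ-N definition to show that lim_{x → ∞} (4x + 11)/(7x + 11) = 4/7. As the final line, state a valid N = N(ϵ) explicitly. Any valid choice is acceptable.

N = (33/49)/ϵ

Let ϵ > 0. We seek N > 0 such that x > N implies |(4x + 11)/(7x + 11) − (4/7)| < ϵ.
(4x + 11)/(7x + 11) − (4/7) = (7(4x + 11) − 4(7x + 11)) / (7(7x + 11)) = 33/(7(7x + 11)).
For x > 0 we have 7x + 11 > 7x, so |(4x + 11)/(7x + 11) − (4/7)| = 33/(7(7x + 11)) < 33/(7·7x) = (33/49)/x.
Thus |(4x + 11)/(7x + 11) − (4/7)| < ϵ whenever x > (33/49)/ϵ.
Take N = (33/49)/ϵ. If x > N then |(4x + 11)/(7x + 11) − (4/7)| < (33/49)/x < ϵ.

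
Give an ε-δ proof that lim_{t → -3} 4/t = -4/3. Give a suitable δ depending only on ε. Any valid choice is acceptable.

δ = min(3/2, (9/8)ε)

Suppose ε > 0. We seek δ > 0 such that 0 < |t + 3| < δ implies |4/t + 4/3| < ε.
|4/t + 4/3| = 4·|-3 − t|/(3·|t|) = 4|t + 3|/(3|t|).
Restrict δ ≤ 3/2. Then |t + 3| < 3/2 gives |t| > 3/2, so 3|t| > 9/2.
Then |4/t + 4/3| < 4|t + 3|/(9/2), which is < ε when |t + 3| < (9/8)ε.
Take δ = min(3/2, (9/8)ε). Then 0 < |t + 3| < δ gives both |t + 3| < 3/2 and |t + 3| < (9/8)ε, so |4/t + 4/3| < ε.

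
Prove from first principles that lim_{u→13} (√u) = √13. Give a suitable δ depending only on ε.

Let ε > 0. We want δ > 0 such that 0 < |u − 13| < δ implies |√u − √13| < ε.
Rationalise: √u − √13 = (u − 13)/(√u + √13), so |√u − √13| = |u − 13|/(√u + √13).
Restrict δ ≤ 13 so that |u − 13| < 13 forces u > 0, and then √u + √13 > √13.
Hence |√u − √13| < |u − 13|/√13, which is < ε once |u − 13| < √13·ε.
Take δ = min(13, √13·ε). If 0 < |u − 13| < δ then u > 0 and |√u − √13| < |u − 13|/√13 < ε.

δ = min(13, √13·ε)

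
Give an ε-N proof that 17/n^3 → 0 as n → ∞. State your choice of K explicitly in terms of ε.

Fix ε > 0. For n ≥ 1, |17/n^3 − 0| = 17/n^3.
17/n^3 < ε ⇔ n^3 > 17/ε ⇔ n > (17/ε)^{1/3}.
Take K = (17/ε)^{1/3}. Then n > K implies 17/n^3 < ε.

K = (17/ε)^{1/3}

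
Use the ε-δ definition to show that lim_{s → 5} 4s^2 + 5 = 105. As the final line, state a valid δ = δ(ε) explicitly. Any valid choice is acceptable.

δ = min(1, ε/44)

Suppose ε > 0. We want δ > 0 such that 0 < |s − 5| < δ implies |(4s^2 + 5) − 105| < ε.
(4s^2 + 5) − 105 = 4s^2 - 100 = (s − 5)(4s + 20).
So |(4s^2 + 5) − 105| = |s − 5|·|4s + 20|.
Require δ ≤ 1. Then |s − 5| < 1 gives |s| < 6, and by the triangle inequality |4s + 20| ≤ 4·6 + 20 = 44.
Hence |(4s^2 + 5) − 105| ≤ 44|s − 5| < ε provided |s − 5| < ε/44.
Take δ = min(1, ε/44). Then 0 < |s − 5| < δ gives both |s − 5| < 1 and |s − 5| < ε/44, so |(4s^2 + 5) − 105| < ε.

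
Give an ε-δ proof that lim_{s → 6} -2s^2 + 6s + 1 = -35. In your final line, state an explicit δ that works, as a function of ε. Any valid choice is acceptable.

Fix ε > 0. We want δ > 0 such that 0 < |s − 6| < δ implies |(-2s^2 + 6s + 1) + 35| < ε.
(-2s^2 + 6s + 1) + 35 = -2s^2 + 6s + 36 = (s − 6)(-2s - 6).
So |(-2s^2 + 6s + 1) + 35| = |s − 6|·|-2s - 6|.
Require δ ≤ 2. Then |s − 6| < 2 gives |s| < 8, and by the triangle inequality |-2s - 6| ≤ 2·8 + 6 = 22.
Hence |(-2s^2 + 6s + 1) + 35| ≤ 22|s − 6| < ε provided |s − 6| < ε/22.
Choosing δ = min(2, ε/22) ensures both conditions, hence |(-2s^2 + 6s + 1) + 35| < ε.

δ = min(2, ε/22)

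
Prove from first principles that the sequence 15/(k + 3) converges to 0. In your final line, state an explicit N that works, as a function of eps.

Let eps > 0 be given. For k ≥ 1, |15/(k + 3) − 0| = 15/(k + 3) ≤ 15/k.
We need 15/k < eps, i.e. k > 15/eps.
Take N = 15/eps. If k > N then |15/(k + 3)| ≤ 15/k < eps.

N = 15/eps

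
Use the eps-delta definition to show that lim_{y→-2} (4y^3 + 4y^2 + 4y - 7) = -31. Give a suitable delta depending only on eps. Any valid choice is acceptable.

delta = min(2, eps/92)

Fix eps > 0. We want delta > 0 such that 0 < |y + 2| < delta implies |(4y^3 + 4y^2 + 4y - 7) + 31| < eps.
(4y^3 + 4y^2 + 4y - 7) + 31 = 4y^3 + 4y^2 + 4y + 24 = (y + 2)(4y^2 - 4y + 12).
So |(4y^3 + 4y^2 + 4y - 7) + 31| = |y + 2|·|4y^2 - 4y + 12|.
Require delta ≤ 2. Then |y + 2| < 2 gives |y| < 4, and by the triangle inequality |4y^2 - 4y + 12| ≤ 4·4^2 + 4·4 + 12 = 92.
Hence |(4y^3 + 4y^2 + 4y - 7) + 31| ≤ 92|y + 2| < eps provided |y + 2| < eps/92.
Choosing delta = min(2, eps/92) ensures both conditions, hence |(4y^3 + 4y^2 + 4y - 7) + 31| < eps.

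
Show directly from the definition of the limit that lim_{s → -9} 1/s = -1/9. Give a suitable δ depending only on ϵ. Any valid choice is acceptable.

δ = min(9/2, (81/2)ϵ)

Let ϵ > 0. We seek δ > 0 such that 0 < |s + 9| < δ implies |1/s + 1/9| < ϵ.
|1/s + 1/9| = |-9 − s|/(9·|s|) = |s + 9|/(9|s|).
Require δ ≤ 9/2 so that |s| > 9 − 9/2 = 9/2, hence 9|s| > 81/2.
Then |1/s + 1/9| < |s + 9|/(81/2), which is < ϵ when |s + 9| < (81/2)ϵ.
Take δ = min(9/2, (81/2)ϵ). Then 0 < |s + 9| < δ gives both |s + 9| < 9/2 and |s + 9| < (81/2)ϵ, so |1/s + 1/9| < ϵ.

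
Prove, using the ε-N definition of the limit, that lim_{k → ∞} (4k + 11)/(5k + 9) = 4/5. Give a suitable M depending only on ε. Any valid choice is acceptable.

M = (19/25)/ε

Suppose ε > 0. For k ≥ 1, |(4k + 11)/(5k + 9) − (4/5)| = |19|/(5(5k + 9)) = 19/(5(5k + 9)).
Since 5k + 9 ≥ 5k for k ≥ 1, this is ≤ 19/(5·5k) = (19/25)/k.
So |(4k + 11)/(5k + 9) − (4/5)| < ε whenever k > (19/25)/ε.
Take M = (19/25)/ε. If k > M then |(4k + 11)/(5k + 9) − (4/5)| ≤ (19/25)/k < ε.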